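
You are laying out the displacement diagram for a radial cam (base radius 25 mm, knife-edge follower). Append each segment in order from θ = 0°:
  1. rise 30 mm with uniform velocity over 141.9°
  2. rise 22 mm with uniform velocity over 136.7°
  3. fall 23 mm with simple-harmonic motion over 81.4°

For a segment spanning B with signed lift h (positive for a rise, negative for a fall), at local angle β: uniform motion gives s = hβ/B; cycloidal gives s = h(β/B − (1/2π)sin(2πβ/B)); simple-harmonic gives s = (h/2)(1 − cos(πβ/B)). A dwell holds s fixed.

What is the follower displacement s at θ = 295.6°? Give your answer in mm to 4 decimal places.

seg 1 [0°–141.9°] uniform, h=30: full span → s += 30 → s = 30.0000
seg 2 [141.9°–278.6°] uniform, h=22: full span → s += 22 → s = 52.0000
seg 3 [278.6°–360°] simple-harmonic, h=-23: θ=295.6° here. β=17, B=81.4. -23/2·(1 − cos(π·0.2088)) = -2.3877 → s = 49.6123

49.6123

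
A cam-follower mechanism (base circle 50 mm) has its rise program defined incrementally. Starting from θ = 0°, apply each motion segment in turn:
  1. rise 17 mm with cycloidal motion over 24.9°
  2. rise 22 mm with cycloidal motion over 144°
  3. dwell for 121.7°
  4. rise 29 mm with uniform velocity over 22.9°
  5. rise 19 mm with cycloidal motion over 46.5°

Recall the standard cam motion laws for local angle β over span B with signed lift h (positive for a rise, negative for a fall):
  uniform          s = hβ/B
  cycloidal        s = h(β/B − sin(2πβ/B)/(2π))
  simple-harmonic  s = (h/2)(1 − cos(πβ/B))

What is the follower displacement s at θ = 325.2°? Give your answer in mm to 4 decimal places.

seg 1 [0°–24.9°] cycloidal, h=17: full span → s += 17 → s = 17.0000
seg 2 [24.9°–168.9°] cycloidal, h=22: full span → s += 22 → s = 39.0000
seg 3 [168.9°–290.6°] dwell: s stays 39.0000
seg 4 [290.6°–313.5°] uniform, h=29: full span → s += 29 → s = 68.0000
seg 5 [313.5°–360°] cycloidal, h=19: θ=325.2° here. β=11.7, B=46.5. 19·(0.2516 − sin(2π·0.2516)/(2π)) = 1.7569 → s = 69.7569

69.7569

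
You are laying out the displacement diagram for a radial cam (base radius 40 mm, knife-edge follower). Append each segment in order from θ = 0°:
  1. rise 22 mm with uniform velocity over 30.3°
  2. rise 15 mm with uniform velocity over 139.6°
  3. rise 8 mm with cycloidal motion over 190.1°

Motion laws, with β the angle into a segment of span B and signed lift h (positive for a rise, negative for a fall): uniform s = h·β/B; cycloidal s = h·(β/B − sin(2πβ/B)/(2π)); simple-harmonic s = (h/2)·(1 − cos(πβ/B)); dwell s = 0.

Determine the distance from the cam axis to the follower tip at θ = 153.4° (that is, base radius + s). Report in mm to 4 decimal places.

seg 1 [0°–30.3°] uniform, h=22: full span → s += 22 → s = 22.0000
seg 2 [30.3°–169.9°] uniform, h=15: θ=153.4° here. β=123.1, B=139.6. 15·123.1/139.6 = 13.2271 → s = 35.2271
radial distance = base radius + s = 40 + 35.2271 = 75.2271

75.2271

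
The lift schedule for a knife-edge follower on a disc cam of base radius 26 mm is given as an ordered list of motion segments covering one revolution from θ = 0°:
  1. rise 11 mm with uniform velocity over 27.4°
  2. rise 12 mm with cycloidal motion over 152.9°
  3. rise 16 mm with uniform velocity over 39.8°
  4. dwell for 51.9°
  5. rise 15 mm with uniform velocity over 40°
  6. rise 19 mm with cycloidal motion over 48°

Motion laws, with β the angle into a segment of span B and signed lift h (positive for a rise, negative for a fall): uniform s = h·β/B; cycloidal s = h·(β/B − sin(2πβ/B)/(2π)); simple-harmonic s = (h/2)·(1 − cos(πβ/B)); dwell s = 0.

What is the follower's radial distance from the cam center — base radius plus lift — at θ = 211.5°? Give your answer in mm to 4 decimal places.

seg 1 [0°–27.4°] uniform, h=11: full span → s += 11 → s = 11.0000
seg 2 [27.4°–180.3°] cycloidal, h=12: full span → s += 12 → s = 23.0000
seg 3 [180.3°–220.1°] uniform, h=16: θ=211.5° here. β=31.2, B=39.8. 16·31.2/39.8 = 12.5427 → s = 35.5427
radial distance = base radius + s = 26 + 35.5427 = 61.5427

61.5427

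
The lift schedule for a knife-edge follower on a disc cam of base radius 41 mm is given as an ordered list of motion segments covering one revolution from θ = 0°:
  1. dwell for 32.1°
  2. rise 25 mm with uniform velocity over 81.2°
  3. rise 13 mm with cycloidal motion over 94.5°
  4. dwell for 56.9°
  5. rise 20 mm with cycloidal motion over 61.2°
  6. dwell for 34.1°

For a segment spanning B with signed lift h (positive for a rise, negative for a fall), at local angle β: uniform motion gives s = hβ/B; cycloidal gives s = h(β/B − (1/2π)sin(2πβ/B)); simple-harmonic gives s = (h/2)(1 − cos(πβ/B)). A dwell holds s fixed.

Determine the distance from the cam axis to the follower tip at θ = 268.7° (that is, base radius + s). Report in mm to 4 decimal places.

seg 1 [0°–32.1°] dwell: s stays 0.0000
seg 2 [32.1°–113.3°] uniform, h=25: full span → s += 25 → s = 25.0000
seg 3 [113.3°–207.8°] cycloidal, h=13: full span → s += 13 → s = 38.0000
seg 4 [207.8°–264.7°] dwell: s stays 38.0000
seg 5 [264.7°–325.9°] cycloidal, h=20: θ=268.7° here. β=4, B=61.2. 20·(0.0654 − sin(2π·0.0654)/(2π)) = 0.0364 → s = 38.0364
radial distance = base radius + s = 41 + 38.0364 = 79.0364

79.0364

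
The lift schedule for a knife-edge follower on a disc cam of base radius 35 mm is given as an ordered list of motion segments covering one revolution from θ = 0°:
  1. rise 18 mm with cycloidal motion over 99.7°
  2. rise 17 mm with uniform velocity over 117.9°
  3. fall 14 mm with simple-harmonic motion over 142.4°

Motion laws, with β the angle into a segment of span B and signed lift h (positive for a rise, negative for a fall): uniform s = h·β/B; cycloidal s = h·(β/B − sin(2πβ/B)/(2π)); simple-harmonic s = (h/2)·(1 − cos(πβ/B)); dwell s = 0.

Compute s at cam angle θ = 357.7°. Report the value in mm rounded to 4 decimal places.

seg 1 [0°–99.7°] cycloidal, h=18: full span → s += 18 → s = 18.0000
seg 2 [99.7°–217.6°] uniform, h=17: full span → s += 17 → s = 35.0000
seg 3 [217.6°–360°] simple-harmonic, h=-14: θ=357.7° here. β=140.1, B=142.4. -14/2·(1 − cos(π·0.9838)) = -13.9910 → s = 21.0090

21.0090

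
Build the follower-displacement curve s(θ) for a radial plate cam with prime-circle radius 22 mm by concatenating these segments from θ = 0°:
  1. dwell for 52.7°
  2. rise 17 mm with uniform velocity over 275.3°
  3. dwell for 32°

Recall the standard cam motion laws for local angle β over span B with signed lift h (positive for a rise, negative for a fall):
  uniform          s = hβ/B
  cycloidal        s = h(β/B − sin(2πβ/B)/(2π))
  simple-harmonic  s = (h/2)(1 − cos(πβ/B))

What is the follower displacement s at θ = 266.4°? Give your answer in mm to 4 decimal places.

seg 1 [0°–52.7°] dwell: s stays 0.0000
seg 2 [52.7°–328°] uniform, h=17: θ=266.4° here. β=213.7, B=275.3. 17·213.7/275.3 = 13.1961 → s = 13.1961

13.1961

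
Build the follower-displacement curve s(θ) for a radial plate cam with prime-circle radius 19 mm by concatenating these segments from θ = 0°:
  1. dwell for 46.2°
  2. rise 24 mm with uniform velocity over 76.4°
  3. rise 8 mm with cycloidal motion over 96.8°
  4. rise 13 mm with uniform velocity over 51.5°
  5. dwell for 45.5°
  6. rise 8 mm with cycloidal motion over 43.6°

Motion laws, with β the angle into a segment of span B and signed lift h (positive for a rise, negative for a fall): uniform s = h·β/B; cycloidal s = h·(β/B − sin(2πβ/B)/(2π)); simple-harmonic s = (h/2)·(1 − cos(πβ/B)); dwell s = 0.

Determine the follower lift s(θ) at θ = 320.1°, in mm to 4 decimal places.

seg 1 [0°–46.2°] dwell: s stays 0.0000
seg 2 [46.2°–122.6°] uniform, h=24: full span → s += 24 → s = 24.0000
seg 3 [122.6°–219.4°] cycloidal, h=8: full span → s += 8 → s = 32.0000
seg 4 [219.4°–270.9°] uniform, h=13: full span → s += 13 → s = 45.0000
seg 5 [270.9°–316.4°] dwell: s stays 45.0000
seg 6 [316.4°–360°] cycloidal, h=8: θ=320.1° here. β=3.7, B=43.6. 8·(0.0849 − sin(2π·0.0849)/(2π)) = 0.0317 → s = 45.0317

45.0317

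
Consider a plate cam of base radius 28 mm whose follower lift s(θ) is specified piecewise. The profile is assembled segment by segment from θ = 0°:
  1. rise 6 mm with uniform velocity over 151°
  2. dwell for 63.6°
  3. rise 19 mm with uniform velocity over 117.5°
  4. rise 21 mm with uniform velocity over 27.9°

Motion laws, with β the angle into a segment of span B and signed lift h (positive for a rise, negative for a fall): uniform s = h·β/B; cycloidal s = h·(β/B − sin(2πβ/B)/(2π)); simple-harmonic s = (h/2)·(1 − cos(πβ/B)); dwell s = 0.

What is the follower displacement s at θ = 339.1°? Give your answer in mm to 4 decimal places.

seg 1 [0°–151°] uniform, h=6: full span → s += 6 → s = 6.0000
seg 2 [151°–214.6°] dwell: s stays 6.0000
seg 3 [214.6°–332.1°] uniform, h=19: full span → s += 19 → s = 25.0000
seg 4 [332.1°–360°] uniform, h=21: θ=339.1° here. β=7, B=27.9. 21·7/27.9 = 5.2688 → s = 30.2688

30.2688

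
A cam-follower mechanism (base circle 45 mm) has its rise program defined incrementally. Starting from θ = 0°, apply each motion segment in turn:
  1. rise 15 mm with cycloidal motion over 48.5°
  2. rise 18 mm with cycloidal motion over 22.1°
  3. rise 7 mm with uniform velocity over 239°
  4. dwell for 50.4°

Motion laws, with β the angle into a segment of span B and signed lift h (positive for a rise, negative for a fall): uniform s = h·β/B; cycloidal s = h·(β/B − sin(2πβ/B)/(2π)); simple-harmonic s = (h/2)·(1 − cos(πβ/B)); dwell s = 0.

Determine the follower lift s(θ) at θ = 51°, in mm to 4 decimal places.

seg 1 [0°–48.5°] cycloidal, h=15: full span → s += 15 → s = 15.0000
seg 2 [48.5°–70.6°] cycloidal, h=18: θ=51° here. β=2.5, B=22.1. 18·(0.1131 − sin(2π·0.1131)/(2π)) = 0.1672 → s = 15.1672

15.1672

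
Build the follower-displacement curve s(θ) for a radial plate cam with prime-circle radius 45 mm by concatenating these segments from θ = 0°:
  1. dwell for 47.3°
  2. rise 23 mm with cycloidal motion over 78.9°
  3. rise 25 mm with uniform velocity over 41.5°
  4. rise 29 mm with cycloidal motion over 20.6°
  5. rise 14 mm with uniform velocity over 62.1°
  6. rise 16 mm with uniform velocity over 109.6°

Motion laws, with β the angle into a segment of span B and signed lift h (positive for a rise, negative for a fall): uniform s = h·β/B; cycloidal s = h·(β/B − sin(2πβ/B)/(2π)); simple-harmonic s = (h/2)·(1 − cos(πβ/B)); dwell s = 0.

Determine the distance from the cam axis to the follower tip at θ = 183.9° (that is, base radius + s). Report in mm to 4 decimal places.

seg 1 [0°–47.3°] dwell: s stays 0.0000
seg 2 [47.3°–126.2°] cycloidal, h=23: full span → s += 23 → s = 23.0000
seg 3 [126.2°–167.7°] uniform, h=25: full span → s += 25 → s = 48.0000
seg 4 [167.7°–188.3°] cycloidal, h=29: θ=183.9° here. β=16.2, B=20.6. 29·(0.7864 − sin(2π·0.7864)/(2π)) = 27.3011 → s = 75.3011
radial distance = base radius + s = 45 + 75.3011 = 120.3011

120.3011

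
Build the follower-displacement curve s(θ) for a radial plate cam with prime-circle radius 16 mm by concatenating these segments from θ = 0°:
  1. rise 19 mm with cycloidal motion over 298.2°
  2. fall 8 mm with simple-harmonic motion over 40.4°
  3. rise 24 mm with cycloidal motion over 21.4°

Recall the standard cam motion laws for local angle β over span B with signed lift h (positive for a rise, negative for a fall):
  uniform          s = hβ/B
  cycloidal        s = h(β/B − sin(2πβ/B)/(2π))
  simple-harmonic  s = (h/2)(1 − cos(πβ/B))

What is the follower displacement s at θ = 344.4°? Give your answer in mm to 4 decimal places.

seg 1 [0°–298.2°] cycloidal, h=19: full span → s += 19 → s = 19.0000
seg 2 [298.2°–338.6°] simple-harmonic, h=-8: full span → s += -8 → s = 11.0000
seg 3 [338.6°–360°] cycloidal, h=24: θ=344.4° here. β=5.8, B=21.4. 24·(0.2710 − sin(2π·0.2710)/(2π)) = 2.7182 → s = 13.7182

13.7182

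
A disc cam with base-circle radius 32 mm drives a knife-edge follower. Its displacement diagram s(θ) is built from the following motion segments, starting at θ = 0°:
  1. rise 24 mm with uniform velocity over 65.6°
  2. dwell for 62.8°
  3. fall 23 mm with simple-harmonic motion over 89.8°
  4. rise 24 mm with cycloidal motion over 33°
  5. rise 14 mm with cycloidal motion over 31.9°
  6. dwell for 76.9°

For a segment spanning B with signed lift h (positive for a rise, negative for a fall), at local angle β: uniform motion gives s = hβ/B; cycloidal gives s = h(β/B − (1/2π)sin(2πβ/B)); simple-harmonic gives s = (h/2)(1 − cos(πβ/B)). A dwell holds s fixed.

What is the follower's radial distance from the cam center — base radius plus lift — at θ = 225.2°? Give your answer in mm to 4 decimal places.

seg 1 [0°–65.6°] uniform, h=24: full span → s += 24 → s = 24.0000
seg 2 [65.6°–128.4°] dwell: s stays 24.0000
seg 3 [128.4°–218.2°] simple-harmonic, h=-23: full span → s += -23 → s = 1.0000
seg 4 [218.2°–251.2°] cycloidal, h=24: θ=225.2° here. β=7, B=33. 24·(0.2121 − sin(2π·0.2121)/(2π)) = 1.3789 → s = 2.3789
radial distance = base radius + s = 32 + 2.3789 = 34.3789

34.3789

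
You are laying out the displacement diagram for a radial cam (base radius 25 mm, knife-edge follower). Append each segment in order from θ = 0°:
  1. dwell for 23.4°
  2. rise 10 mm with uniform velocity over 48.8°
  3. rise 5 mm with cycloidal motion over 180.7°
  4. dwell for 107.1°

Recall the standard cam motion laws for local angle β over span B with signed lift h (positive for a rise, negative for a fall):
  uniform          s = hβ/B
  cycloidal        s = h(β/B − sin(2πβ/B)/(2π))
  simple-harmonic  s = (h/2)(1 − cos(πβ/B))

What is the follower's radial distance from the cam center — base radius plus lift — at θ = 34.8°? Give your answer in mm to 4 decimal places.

seg 1 [0°–23.4°] dwell: s stays 0.0000
seg 2 [23.4°–72.2°] uniform, h=10: θ=34.8° here. β=11.4, B=48.8. 10·11.4/48.8 = 2.3361 → s = 2.3361
radial distance = base radius + s = 25 + 2.3361 = 27.3361

27.3361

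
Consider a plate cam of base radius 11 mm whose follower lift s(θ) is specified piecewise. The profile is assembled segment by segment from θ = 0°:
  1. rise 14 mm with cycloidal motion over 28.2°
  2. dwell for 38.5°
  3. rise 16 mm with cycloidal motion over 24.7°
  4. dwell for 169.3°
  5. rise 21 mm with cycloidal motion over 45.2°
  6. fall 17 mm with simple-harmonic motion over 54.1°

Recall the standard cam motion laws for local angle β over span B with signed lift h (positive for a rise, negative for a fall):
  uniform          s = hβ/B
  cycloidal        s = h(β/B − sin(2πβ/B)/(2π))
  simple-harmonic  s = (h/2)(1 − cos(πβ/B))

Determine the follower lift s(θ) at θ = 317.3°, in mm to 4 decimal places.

seg 1 [0°–28.2°] cycloidal, h=14: full span → s += 14 → s = 14.0000
seg 2 [28.2°–66.7°] dwell: s stays 14.0000
seg 3 [66.7°–91.4°] cycloidal, h=16: full span → s += 16 → s = 30.0000
seg 4 [91.4°–260.7°] dwell: s stays 30.0000
seg 5 [260.7°–305.9°] cycloidal, h=21: full span → s += 21 → s = 51.0000
seg 6 [305.9°–360°] simple-harmonic, h=-17: θ=317.3° here. β=11.4, B=54.1. -17/2·(1 − cos(π·0.2107)) = -1.7955 → s = 49.2045

49.2045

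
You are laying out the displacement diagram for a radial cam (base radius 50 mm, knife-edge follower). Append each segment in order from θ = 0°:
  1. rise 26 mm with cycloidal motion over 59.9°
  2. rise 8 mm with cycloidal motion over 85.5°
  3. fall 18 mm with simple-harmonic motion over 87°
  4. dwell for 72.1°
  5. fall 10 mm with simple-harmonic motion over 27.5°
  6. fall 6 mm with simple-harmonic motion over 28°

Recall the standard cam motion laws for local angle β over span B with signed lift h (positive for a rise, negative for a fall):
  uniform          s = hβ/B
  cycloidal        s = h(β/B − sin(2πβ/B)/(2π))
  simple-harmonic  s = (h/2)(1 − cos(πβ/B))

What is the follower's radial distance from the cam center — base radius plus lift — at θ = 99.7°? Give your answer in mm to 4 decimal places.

seg 1 [0°–59.9°] cycloidal, h=26: full span → s += 26 → s = 26.0000
seg 2 [59.9°–145.4°] cycloidal, h=8: θ=99.7° here. β=39.8, B=85.5. 8·(0.4655 − sin(2π·0.4655)/(2π)) = 3.4501 → s = 29.4501
radial distance = base radius + s = 50 + 29.4501 = 79.4501

79.4501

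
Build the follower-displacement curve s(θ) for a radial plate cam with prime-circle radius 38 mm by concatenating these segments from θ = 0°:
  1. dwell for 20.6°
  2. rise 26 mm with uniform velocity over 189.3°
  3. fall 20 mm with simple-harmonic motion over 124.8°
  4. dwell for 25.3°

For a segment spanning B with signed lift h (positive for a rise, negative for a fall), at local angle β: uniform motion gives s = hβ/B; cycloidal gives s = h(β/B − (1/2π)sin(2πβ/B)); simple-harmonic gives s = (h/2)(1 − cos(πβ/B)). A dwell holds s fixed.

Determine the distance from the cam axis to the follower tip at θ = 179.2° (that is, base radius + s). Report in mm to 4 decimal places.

seg 1 [0°–20.6°] dwell: s stays 0.0000
seg 2 [20.6°–209.9°] uniform, h=26: θ=179.2° here. β=158.6, B=189.3. 26·158.6/189.3 = 21.7834 → s = 21.7834
radial distance = base radius + s = 38 + 21.7834 = 59.7834

59.7834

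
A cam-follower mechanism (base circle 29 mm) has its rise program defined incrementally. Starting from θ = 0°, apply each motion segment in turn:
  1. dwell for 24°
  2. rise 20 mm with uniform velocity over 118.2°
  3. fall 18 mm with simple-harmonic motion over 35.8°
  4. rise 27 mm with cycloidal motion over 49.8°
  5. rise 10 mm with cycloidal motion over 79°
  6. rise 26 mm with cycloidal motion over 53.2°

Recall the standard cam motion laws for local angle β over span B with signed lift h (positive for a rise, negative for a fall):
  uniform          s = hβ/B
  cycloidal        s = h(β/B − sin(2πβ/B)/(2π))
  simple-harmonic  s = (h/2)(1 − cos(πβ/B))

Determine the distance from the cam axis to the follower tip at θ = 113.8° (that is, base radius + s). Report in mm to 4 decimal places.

seg 1 [0°–24°] dwell: s stays 0.0000
seg 2 [24°–142.2°] uniform, h=20: θ=113.8° here. β=89.8, B=118.2. 20·89.8/118.2 = 15.1946 → s = 15.1946
radial distance = base radius + s = 29 + 15.1946 = 44.1946

44.1946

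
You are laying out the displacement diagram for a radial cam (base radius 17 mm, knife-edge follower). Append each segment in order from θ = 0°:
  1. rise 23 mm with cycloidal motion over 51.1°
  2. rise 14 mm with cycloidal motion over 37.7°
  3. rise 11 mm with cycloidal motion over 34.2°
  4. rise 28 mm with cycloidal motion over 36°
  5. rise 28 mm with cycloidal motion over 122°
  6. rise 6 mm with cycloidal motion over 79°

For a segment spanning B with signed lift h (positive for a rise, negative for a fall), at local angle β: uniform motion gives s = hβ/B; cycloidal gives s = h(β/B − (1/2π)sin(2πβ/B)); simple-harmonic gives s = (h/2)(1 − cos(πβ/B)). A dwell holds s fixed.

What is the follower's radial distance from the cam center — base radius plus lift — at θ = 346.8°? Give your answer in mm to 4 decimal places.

seg 1 [0°–51.1°] cycloidal, h=23: full span → s += 23 → s = 23.0000
seg 2 [51.1°–88.8°] cycloidal, h=14: full span → s += 14 → s = 37.0000
seg 3 [88.8°–123°] cycloidal, h=11: full span → s += 11 → s = 48.0000
seg 4 [123°–159°] cycloidal, h=28: full span → s += 28 → s = 76.0000
seg 5 [159°–281°] cycloidal, h=28: full span → s += 28 → s = 104.0000
seg 6 [281°–360°] cycloidal, h=6: θ=346.8° here. β=65.8, B=79. 6·(0.8329 − sin(2π·0.8329)/(2π)) = 5.8257 → s = 109.8257
radial distance = base radius + s = 17 + 109.8257 = 126.8257

126.8257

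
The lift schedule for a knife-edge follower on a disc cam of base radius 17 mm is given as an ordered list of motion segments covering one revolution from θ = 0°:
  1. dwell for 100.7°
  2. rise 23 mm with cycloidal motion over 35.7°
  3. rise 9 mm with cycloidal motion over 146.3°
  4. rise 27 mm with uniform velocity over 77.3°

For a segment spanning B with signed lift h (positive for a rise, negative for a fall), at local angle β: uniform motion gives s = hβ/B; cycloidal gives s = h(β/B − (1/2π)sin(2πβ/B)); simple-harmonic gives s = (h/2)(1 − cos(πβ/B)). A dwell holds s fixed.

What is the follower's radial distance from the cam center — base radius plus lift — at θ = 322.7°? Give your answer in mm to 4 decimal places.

seg 1 [0°–100.7°] dwell: s stays 0.0000
seg 2 [100.7°–136.4°] cycloidal, h=23: full span → s += 23 → s = 23.0000
seg 3 [136.4°–282.7°] cycloidal, h=9: full span → s += 9 → s = 32.0000
seg 4 [282.7°–360°] uniform, h=27: θ=322.7° here. β=40, B=77.3. 27·40/77.3 = 13.9715 → s = 45.9715
radial distance = base radius + s = 17 + 45.9715 = 62.9715

62.9715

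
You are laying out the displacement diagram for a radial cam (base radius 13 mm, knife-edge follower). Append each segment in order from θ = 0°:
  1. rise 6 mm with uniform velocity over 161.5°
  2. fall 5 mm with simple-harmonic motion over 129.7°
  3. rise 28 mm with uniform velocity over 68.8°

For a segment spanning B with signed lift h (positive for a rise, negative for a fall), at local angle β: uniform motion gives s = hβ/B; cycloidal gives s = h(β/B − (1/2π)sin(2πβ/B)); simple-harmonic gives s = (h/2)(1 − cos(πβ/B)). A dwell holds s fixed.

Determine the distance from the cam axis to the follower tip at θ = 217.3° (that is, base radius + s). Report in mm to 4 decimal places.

seg 1 [0°–161.5°] uniform, h=6: full span → s += 6 → s = 6.0000
seg 2 [161.5°–291.2°] simple-harmonic, h=-5: θ=217.3° here. β=55.8, B=129.7. -5/2·(1 − cos(π·0.4302)) = -1.9564 → s = 4.0436
radial distance = base radius + s = 13 + 4.0436 = 17.0436

17.0436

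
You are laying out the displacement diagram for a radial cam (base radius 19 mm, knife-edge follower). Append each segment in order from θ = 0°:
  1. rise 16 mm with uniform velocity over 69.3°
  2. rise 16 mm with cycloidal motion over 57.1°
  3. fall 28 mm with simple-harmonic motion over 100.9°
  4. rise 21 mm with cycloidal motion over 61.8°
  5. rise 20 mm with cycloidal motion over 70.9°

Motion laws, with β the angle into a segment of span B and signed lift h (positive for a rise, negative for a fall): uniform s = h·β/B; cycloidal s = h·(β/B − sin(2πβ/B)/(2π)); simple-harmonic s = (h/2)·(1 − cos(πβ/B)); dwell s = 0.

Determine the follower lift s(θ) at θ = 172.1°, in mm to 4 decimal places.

seg 1 [0°–69.3°] uniform, h=16: full span → s += 16 → s = 16.0000
seg 2 [69.3°–126.4°] cycloidal, h=16: full span → s += 16 → s = 32.0000
seg 3 [126.4°–227.3°] simple-harmonic, h=-28: θ=172.1° here. β=45.7, B=100.9. -28/2·(1 − cos(π·0.4529)) = -11.9370 → s = 20.0630

20.0630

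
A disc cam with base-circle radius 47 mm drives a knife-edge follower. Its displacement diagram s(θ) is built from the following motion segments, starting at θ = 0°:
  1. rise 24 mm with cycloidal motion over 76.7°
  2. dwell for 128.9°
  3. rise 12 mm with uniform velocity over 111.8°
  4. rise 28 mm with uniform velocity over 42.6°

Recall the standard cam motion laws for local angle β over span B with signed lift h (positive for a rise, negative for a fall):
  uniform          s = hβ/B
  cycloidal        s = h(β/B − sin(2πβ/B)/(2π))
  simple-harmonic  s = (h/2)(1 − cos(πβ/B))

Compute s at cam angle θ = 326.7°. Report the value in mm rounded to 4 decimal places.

seg 1 [0°–76.7°] cycloidal, h=24: full span → s += 24 → s = 24.0000
seg 2 [76.7°–205.6°] dwell: s stays 24.0000
seg 3 [205.6°–317.4°] uniform, h=12: full span → s += 12 → s = 36.0000
seg 4 [317.4°–360°] uniform, h=28: θ=326.7° here. β=9.3, B=42.6. 28·9.3/42.6 = 6.1127 → s = 42.1127

42.1127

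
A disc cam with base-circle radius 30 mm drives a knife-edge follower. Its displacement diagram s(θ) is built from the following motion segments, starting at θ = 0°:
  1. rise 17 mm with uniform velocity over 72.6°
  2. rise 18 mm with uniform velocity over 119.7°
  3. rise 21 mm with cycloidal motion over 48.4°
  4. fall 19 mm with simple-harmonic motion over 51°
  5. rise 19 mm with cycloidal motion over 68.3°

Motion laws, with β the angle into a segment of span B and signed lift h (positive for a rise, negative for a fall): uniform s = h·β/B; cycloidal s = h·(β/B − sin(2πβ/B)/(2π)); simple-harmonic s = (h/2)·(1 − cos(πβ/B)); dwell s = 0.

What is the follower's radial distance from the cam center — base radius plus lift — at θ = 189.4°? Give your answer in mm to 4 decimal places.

seg 1 [0°–72.6°] uniform, h=17: full span → s += 17 → s = 17.0000
seg 2 [72.6°–192.3°] uniform, h=18: θ=189.4° here. β=116.8, B=119.7. 18·116.8/119.7 = 17.5639 → s = 34.5639
radial distance = base radius + s = 30 + 34.5639 = 64.5639

64.5639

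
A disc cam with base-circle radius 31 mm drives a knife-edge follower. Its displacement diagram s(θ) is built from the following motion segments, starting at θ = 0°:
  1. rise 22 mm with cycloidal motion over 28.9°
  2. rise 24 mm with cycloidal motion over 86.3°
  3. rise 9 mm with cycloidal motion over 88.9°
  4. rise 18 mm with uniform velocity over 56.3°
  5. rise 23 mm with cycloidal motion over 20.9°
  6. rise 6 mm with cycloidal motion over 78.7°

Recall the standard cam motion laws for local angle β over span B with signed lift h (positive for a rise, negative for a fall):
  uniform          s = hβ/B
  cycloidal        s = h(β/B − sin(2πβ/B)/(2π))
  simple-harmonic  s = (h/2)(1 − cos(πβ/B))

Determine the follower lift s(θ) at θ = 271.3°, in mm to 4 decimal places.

seg 1 [0°–28.9°] cycloidal, h=22: full span → s += 22 → s = 22.0000
seg 2 [28.9°–115.2°] cycloidal, h=24: full span → s += 24 → s = 46.0000
seg 3 [115.2°–204.1°] cycloidal, h=9: full span → s += 9 → s = 55.0000
seg 4 [204.1°–260.4°] uniform, h=18: full span → s += 18 → s = 73.0000
seg 5 [260.4°–281.3°] cycloidal, h=23: θ=271.3° here. β=10.9, B=20.9. 23·(0.5215 − sin(2π·0.5215)/(2π)) = 12.4889 → s = 85.4889

85.4889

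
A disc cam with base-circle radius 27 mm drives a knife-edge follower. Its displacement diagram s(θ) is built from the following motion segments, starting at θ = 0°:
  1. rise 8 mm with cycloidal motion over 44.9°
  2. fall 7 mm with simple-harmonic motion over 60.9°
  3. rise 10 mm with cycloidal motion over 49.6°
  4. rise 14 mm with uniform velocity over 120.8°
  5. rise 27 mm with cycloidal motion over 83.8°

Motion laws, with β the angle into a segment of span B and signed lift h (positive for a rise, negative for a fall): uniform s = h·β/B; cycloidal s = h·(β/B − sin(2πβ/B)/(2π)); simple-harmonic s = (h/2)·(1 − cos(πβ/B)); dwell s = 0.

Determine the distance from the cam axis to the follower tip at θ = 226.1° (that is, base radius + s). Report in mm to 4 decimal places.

seg 1 [0°–44.9°] cycloidal, h=8: full span → s += 8 → s = 8.0000
seg 2 [44.9°–105.8°] simple-harmonic, h=-7: full span → s += -7 → s = 1.0000
seg 3 [105.8°–155.4°] cycloidal, h=10: full span → s += 10 → s = 11.0000
seg 4 [155.4°–276.2°] uniform, h=14: θ=226.1° here. β=70.7, B=120.8. 14·70.7/120.8 = 8.1937 → s = 19.1937
radial distance = base radius + s = 27 + 19.1937 = 46.1937

46.1937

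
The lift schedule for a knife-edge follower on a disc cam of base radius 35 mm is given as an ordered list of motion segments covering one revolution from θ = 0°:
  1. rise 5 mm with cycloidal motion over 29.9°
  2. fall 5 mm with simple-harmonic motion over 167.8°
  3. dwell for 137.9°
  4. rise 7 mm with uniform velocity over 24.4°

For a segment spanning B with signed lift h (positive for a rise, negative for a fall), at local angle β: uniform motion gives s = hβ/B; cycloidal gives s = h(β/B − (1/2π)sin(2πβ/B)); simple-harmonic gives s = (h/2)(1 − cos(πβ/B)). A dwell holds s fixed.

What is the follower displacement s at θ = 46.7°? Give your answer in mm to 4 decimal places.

seg 1 [0°–29.9°] cycloidal, h=5: full span → s += 5 → s = 5.0000
seg 2 [29.9°–197.7°] simple-harmonic, h=-5: θ=46.7° here. β=16.8, B=167.8. -5/2·(1 − cos(π·0.1001)) = -0.1226 → s = 4.8774

4.8774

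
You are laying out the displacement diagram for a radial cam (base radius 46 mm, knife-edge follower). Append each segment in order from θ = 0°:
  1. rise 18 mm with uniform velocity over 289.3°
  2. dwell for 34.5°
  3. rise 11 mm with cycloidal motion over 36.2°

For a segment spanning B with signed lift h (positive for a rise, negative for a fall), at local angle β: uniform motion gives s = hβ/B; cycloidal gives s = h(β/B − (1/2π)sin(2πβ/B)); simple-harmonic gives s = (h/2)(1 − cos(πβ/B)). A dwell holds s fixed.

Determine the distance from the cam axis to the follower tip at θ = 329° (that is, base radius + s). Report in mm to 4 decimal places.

seg 1 [0°–289.3°] uniform, h=18: full span → s += 18 → s = 18.0000
seg 2 [289.3°–323.8°] dwell: s stays 18.0000
seg 3 [323.8°–360°] cycloidal, h=11: θ=329° here. β=5.2, B=36.2. 11·(0.1436 − sin(2π·0.1436)/(2π)) = 0.2060 → s = 18.2060
radial distance = base radius + s = 46 + 18.2060 = 64.2060

64.2060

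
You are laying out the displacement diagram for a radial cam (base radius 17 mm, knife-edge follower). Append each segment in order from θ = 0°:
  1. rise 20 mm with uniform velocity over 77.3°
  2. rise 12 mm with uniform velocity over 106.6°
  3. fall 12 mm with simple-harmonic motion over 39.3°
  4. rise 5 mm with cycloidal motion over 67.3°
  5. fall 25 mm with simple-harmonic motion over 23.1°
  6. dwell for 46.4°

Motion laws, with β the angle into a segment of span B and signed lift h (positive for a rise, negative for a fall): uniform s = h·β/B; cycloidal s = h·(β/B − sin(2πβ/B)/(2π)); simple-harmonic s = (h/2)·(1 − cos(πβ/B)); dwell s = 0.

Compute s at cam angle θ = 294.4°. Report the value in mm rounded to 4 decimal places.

seg 1 [0°–77.3°] uniform, h=20: full span → s += 20 → s = 20.0000
seg 2 [77.3°–183.9°] uniform, h=12: full span → s += 12 → s = 32.0000
seg 3 [183.9°–223.2°] simple-harmonic, h=-12: full span → s += -12 → s = 20.0000
seg 4 [223.2°–290.5°] cycloidal, h=5: full span → s += 5 → s = 25.0000
seg 5 [290.5°–313.6°] simple-harmonic, h=-25: θ=294.4° here. β=3.9, B=23.1. -25/2·(1 − cos(π·0.1688)) = -1.7174 → s = 23.2826

23.2826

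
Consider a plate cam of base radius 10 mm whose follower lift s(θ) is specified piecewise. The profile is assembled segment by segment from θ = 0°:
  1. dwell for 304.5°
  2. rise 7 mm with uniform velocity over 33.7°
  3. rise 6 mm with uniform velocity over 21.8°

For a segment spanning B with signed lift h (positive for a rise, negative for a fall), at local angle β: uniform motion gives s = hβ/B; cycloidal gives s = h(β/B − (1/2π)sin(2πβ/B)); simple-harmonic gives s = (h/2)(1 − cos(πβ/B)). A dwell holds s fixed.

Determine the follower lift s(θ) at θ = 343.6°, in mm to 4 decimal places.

seg 1 [0°–304.5°] dwell: s stays 0.0000
seg 2 [304.5°–338.2°] uniform, h=7: full span → s += 7 → s = 7.0000
seg 3 [338.2°–360°] uniform, h=6: θ=343.6° here. β=5.4, B=21.8. 6·5.4/21.8 = 1.4862 → s = 8.4862

8.4862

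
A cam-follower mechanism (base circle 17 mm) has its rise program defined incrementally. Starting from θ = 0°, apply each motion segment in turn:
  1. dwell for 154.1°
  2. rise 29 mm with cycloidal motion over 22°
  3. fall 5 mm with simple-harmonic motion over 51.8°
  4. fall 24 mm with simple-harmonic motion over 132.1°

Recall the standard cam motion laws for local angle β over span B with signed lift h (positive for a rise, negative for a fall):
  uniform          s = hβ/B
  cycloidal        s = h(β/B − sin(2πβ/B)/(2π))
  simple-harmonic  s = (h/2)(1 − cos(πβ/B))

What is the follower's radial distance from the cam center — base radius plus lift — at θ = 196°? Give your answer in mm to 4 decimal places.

seg 1 [0°–154.1°] dwell: s stays 0.0000
seg 2 [154.1°–176.1°] cycloidal, h=29: full span → s += 29 → s = 29.0000
seg 3 [176.1°–227.9°] simple-harmonic, h=-5: θ=196° here. β=19.9, B=51.8. -5/2·(1 − cos(π·0.3842)) = -1.6102 → s = 27.3898
radial distance = base radius + s = 17 + 27.3898 = 44.3898

44.3898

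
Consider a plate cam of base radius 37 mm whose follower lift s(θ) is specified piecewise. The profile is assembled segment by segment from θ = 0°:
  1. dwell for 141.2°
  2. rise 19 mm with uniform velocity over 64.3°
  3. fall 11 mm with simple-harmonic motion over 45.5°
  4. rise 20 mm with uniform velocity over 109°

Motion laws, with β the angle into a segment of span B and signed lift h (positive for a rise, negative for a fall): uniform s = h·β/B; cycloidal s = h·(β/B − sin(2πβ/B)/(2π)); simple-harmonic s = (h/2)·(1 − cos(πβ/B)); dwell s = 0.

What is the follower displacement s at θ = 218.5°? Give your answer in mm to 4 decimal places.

seg 1 [0°–141.2°] dwell: s stays 0.0000
seg 2 [141.2°–205.5°] uniform, h=19: full span → s += 19 → s = 19.0000
seg 3 [205.5°–251°] simple-harmonic, h=-11: θ=218.5° here. β=13, B=45.5. -11/2·(1 − cos(π·0.2857)) = -2.0708 → s = 16.9292

16.9292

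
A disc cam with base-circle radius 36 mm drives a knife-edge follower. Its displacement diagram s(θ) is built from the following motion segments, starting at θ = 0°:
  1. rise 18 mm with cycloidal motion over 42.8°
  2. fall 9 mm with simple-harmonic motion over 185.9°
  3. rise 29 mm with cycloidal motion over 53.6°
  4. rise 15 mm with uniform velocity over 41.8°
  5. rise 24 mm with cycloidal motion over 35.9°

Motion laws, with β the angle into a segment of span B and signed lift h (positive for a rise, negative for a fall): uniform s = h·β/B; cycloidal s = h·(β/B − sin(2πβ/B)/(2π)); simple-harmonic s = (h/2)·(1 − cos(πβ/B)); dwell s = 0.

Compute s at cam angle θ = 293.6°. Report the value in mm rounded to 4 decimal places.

seg 1 [0°–42.8°] cycloidal, h=18: full span → s += 18 → s = 18.0000
seg 2 [42.8°–228.7°] simple-harmonic, h=-9: full span → s += -9 → s = 9.0000
seg 3 [228.7°–282.3°] cycloidal, h=29: full span → s += 29 → s = 38.0000
seg 4 [282.3°–324.1°] uniform, h=15: θ=293.6° here. β=11.3, B=41.8. 15·11.3/41.8 = 4.0550 → s = 42.0550

42.0550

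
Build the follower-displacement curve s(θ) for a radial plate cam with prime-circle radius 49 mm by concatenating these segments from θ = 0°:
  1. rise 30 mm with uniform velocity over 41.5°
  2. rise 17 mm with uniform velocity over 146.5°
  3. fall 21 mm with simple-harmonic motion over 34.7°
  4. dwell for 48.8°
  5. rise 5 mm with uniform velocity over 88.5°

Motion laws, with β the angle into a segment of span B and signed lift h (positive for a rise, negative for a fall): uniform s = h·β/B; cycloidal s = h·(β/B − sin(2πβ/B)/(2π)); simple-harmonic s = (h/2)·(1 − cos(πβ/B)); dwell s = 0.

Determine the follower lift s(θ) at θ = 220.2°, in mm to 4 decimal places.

seg 1 [0°–41.5°] uniform, h=30: full span → s += 30 → s = 30.0000
seg 2 [41.5°–188°] uniform, h=17: full span → s += 17 → s = 47.0000
seg 3 [188°–222.7°] simple-harmonic, h=-21: θ=220.2° here. β=32.2, B=34.7. -21/2·(1 − cos(π·0.9280)) = -20.7322 → s = 26.2678

26.2678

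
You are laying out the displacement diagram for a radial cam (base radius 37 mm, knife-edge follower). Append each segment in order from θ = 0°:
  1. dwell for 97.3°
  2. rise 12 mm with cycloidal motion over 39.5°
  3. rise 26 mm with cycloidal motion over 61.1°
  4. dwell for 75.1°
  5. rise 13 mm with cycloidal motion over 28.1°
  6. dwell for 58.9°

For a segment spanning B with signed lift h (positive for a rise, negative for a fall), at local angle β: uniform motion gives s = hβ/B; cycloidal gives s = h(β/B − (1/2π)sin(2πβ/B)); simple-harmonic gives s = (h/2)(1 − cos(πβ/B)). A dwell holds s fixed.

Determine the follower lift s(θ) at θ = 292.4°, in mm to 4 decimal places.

seg 1 [0°–97.3°] dwell: s stays 0.0000
seg 2 [97.3°–136.8°] cycloidal, h=12: full span → s += 12 → s = 12.0000
seg 3 [136.8°–197.9°] cycloidal, h=26: full span → s += 26 → s = 38.0000
seg 4 [197.9°–273°] dwell: s stays 38.0000
seg 5 [273°–301.1°] cycloidal, h=13: θ=292.4° here. β=19.4, B=28.1. 13·(0.6904 − sin(2π·0.6904)/(2π)) = 10.9007 → s = 48.9007

48.9007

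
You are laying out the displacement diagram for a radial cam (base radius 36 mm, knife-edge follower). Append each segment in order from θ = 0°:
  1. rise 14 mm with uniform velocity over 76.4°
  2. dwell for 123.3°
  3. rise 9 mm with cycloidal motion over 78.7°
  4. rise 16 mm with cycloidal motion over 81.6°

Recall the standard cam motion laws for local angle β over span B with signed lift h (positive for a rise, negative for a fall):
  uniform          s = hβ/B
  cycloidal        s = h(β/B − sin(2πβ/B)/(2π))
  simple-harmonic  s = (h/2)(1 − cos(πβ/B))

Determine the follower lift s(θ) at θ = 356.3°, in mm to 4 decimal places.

seg 1 [0°–76.4°] uniform, h=14: full span → s += 14 → s = 14.0000
seg 2 [76.4°–199.7°] dwell: s stays 14.0000
seg 3 [199.7°–278.4°] cycloidal, h=9: full span → s += 9 → s = 23.0000
seg 4 [278.4°–360°] cycloidal, h=16: θ=356.3° here. β=77.9, B=81.6. 16·(0.9547 − sin(2π·0.9547)/(2π)) = 15.9902 → s = 38.9902

38.9902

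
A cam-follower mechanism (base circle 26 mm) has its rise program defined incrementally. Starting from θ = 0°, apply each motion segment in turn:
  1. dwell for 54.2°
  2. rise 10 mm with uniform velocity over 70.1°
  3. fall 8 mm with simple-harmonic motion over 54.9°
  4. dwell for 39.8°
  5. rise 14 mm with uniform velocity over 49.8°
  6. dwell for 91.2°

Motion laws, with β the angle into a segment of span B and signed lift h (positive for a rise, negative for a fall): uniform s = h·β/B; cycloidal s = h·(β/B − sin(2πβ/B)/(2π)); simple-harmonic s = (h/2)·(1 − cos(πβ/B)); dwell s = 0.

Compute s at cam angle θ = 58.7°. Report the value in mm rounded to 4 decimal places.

seg 1 [0°–54.2°] dwell: s stays 0.0000
seg 2 [54.2°–124.3°] uniform, h=10: θ=58.7° here. β=4.5, B=70.1. 10·4.5/70.1 = 0.6419 → s = 0.6419

0.6419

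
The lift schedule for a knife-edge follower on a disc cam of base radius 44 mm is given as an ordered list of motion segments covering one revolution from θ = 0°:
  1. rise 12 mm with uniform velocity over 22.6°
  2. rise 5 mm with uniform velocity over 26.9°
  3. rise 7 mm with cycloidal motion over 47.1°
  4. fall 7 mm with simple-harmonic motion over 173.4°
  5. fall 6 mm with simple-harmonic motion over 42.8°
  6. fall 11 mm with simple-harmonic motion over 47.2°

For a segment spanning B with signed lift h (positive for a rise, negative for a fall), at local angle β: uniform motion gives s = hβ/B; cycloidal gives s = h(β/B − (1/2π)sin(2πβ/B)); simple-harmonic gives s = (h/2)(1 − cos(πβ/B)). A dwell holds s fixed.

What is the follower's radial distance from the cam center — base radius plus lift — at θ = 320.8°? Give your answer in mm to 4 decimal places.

seg 1 [0°–22.6°] uniform, h=12: full span → s += 12 → s = 12.0000
seg 2 [22.6°–49.5°] uniform, h=5: full span → s += 5 → s = 17.0000
seg 3 [49.5°–96.6°] cycloidal, h=7: full span → s += 7 → s = 24.0000
seg 4 [96.6°–270°] simple-harmonic, h=-7: full span → s += -7 → s = 17.0000
seg 5 [270°–312.8°] simple-harmonic, h=-6: full span → s += -6 → s = 11.0000
seg 6 [312.8°–360°] simple-harmonic, h=-11: θ=320.8° here. β=8, B=47.2. -11/2·(1 − cos(π·0.1695)) = -0.7615 → s = 10.2385
radial distance = base radius + s = 44 + 10.2385 = 54.2385

54.2385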